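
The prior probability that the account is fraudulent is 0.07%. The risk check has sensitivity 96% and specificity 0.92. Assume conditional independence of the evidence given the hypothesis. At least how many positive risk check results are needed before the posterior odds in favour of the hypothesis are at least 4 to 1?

4

Prior odds = 0.0007/0.9993 = 7/9993.
False-positive rate = 1 − 0.92 = 0.08; likelihood ratio of a positive = 0.96/0.08 = 12.
Target odds = 4.
Need (7/9993) × 12ⁿ ≥ 4, i.e. 12ⁿ ≥ 39972/7.
12³ = 1728 falls short of 39972/7 but 12⁴ = 20736 reaches it, so n = 4.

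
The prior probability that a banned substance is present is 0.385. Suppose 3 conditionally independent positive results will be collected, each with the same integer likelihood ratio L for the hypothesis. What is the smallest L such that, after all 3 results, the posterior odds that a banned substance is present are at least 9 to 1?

Prior odds = 0.385/0.615 = 77/123.
Target odds = 9.
Need L³ ≥ 9 ÷ (77/123) = 1107/77.
2³ = 8 < 1107/77 ≤ 27 = 3³, so L = 3.

3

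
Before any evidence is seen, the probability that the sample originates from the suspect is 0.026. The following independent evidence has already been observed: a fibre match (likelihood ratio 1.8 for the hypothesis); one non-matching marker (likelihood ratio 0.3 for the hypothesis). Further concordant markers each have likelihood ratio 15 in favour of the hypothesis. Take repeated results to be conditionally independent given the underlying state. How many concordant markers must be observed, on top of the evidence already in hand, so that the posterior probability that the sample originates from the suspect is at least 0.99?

4

Prior odds = 0.026/0.974 = 13/487.
Combined Bayes factor of the evidence already in hand = 1.8 × 0.3 = 0.54.
Odds after that evidence = (13/487) × 0.54 = 351/24350.
Target odds = 0.99/0.01 = 99.
Need 15ⁿ ≥ 99 ÷ (351/24350) = 267850/39.
15³ = 3375 falls short of 267850/39 but 15⁴ = 50625 reaches it, so n = 4.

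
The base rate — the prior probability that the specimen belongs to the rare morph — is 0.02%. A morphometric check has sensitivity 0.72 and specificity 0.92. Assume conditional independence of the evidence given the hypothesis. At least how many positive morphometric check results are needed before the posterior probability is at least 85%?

Prior odds: 0.0002 ÷ 0.9998 = 1/4999.
False-positive rate = 1 − 0.92 = 0.08; likelihood ratio of a positive = 0.72/0.08 = 9.
Target odds: 0.85 ÷ 0.15 = 17/3.
Need (1/4999) × 9ⁿ ≥ 17/3, i.e. 9ⁿ ≥ 84983/3.
9⁴ = 6561 falls short of 84983/3 but 9⁵ = 59049 reaches it, so n = 5.

5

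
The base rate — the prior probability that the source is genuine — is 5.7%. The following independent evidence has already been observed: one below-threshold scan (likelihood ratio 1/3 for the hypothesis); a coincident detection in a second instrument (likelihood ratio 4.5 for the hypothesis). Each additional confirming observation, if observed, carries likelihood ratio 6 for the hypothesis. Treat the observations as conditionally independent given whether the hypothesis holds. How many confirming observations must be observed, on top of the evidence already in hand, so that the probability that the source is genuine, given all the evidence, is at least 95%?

Prior odds = 0.057/0.943 = 57/943.
Combined Bayes factor of the evidence already in hand = (1/3) × 4.5 = 1.5.
Odds after that evidence = (57/943) × 1.5 = 171/1886.
Target odds = 0.95/0.05 = 19.
Need 6ⁿ ≥ 19 ÷ (171/1886) = 1886/9.
6² = 36 falls short of 1886/9 but 6³ = 216 reaches it, so n = 3.

3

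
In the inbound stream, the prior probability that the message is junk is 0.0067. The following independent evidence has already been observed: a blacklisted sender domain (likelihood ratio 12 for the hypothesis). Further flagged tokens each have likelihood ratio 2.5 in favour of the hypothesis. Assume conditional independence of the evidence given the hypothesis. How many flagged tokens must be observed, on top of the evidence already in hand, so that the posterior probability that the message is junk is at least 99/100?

Prior odds = 0.0067/0.9933 = 67/9933.
Bayes factor of the evidence already in hand = 12.
Odds after that evidence = (67/9933) × 12 = 268/3311.
Target odds = 0.99/0.01 = 99.
Need 2.5ⁿ ≥ 99 ÷ (268/3311) = 327789/268.
2.5⁷ = 610.3515625 falls short of 327789/268 but 2.5⁸ = 390625/256 reaches it, so n = 8.

8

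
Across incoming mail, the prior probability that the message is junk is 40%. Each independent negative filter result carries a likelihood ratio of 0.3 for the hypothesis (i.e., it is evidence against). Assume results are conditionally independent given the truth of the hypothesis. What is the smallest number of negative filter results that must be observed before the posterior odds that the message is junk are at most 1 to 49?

3

Prior odds = 0.4/0.6 = 2/3.
Likelihood ratio per negative filter result = 0.3.
Target odds = 1/49.
Require 0.3ⁿ ≤ 1/49 ÷ (2/3) = 3/98.
0.3² = 0.09 is still above 3/98 but 0.3³ = 0.027 is at or below it, so n = 3.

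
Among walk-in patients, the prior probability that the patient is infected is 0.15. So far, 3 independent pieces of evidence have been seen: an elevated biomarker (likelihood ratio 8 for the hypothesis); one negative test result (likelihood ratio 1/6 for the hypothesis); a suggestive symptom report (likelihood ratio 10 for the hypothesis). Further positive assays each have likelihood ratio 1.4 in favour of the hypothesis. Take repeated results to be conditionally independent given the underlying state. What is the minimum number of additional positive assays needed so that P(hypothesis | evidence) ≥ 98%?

10

Prior odds = 0.15/0.85 = 3/17.
Combined Bayes factor of the evidence already in hand = 8 × (1/6) × 10 = 40/3.
Odds after that evidence = (3/17) × 40/3 = 40/17.
Target odds = 0.98/0.02 = 49.
Need 1.4ⁿ ≥ 49 ÷ (40/17) = 20.825.
1.4⁹ = 40353607/1953125 falls short of 20.825 but 1.4¹⁰ = 282475249/9765625 reaches it, so n = 10.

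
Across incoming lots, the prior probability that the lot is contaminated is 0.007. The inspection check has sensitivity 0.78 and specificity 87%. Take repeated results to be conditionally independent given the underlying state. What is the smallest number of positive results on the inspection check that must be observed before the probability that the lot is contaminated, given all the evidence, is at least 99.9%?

Prior odds: 0.007 ÷ 0.993 = 7/993.
False-positive rate = 1 − 0.87 = 0.13; likelihood ratio of a positive = 0.78/0.13 = 6.
Target odds: 0.999 ÷ 0.001 = 999.
Need (7/993) × 6ⁿ ≥ 999, i.e. 6ⁿ ≥ 992007/7.
6⁶ = 46656 falls short of 992007/7 but 6⁷ = 279936 reaches it, so n = 7.

7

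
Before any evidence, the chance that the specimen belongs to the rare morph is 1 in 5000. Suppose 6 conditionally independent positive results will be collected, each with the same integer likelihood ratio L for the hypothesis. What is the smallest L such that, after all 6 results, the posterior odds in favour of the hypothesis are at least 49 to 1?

Prior odds = 0.0002/0.9998 = 1/4999.
Target odds = 49.
Need L⁶ ≥ 49 ÷ (1/4999) = 244951.
7⁶ = 117649 < 244951 ≤ 262144 = 8⁶, so L = 8.

8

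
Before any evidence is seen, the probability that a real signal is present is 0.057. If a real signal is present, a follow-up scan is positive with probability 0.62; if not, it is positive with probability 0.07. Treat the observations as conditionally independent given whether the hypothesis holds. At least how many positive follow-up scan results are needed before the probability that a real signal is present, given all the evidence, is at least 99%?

Prior odds: 0.057 ÷ 0.943 = 57/943.
Likelihood ratio of a positive = 0.62/0.07 = 62/7.
Target odds: 0.99 ÷ 0.01 = 99.
Require (62/7)ⁿ ≥ 99 ÷ (57/943) = 31119/19.
(62/7)³ = 238328/343 falls short of 31119/19 but (62/7)⁴ = 14776336/2401 reaches it, so n = 4.

4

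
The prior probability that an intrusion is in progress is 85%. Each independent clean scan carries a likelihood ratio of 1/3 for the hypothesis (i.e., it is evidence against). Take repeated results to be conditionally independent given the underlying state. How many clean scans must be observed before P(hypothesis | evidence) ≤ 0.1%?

Prior odds = 0.85/0.15 = 17/3.
Likelihood ratio per clean scan = 1/3.
Target odds: 0.001 ÷ 0.999 = 1/999.
Need (17/3) × (1/3)ⁿ ≤ 1/999, i.e. (1/3)ⁿ ≤ 1/5661.
(1/3)⁷ = 1/2187 is still above 1/5661 but (1/3)⁸ = 1/6561 is at or below it, so n = 8.

8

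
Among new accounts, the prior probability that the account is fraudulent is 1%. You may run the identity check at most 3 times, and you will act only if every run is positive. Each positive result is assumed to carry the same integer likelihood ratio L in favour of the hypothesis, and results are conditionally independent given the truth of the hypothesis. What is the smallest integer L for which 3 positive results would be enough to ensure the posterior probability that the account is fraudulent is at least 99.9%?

Prior odds = 0.01/0.99 = 1/99.
Target odds = 0.999/0.001 = 999.
Need L³ ≥ 999 ÷ (1/99) = 98901.
46³ = 97336 < 98901 ≤ 103823 = 47³, so L = 47.

47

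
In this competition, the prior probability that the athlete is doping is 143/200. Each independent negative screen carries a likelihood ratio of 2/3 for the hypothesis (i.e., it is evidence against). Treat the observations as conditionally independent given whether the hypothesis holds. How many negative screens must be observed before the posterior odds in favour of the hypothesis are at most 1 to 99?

Prior odds = 0.715/0.285 = 143/57.
Likelihood ratio per negative screen = 2/3.
Target odds = 1/99.
Need (143/57) × (2/3)ⁿ ≤ 1/99, i.e. (2/3)ⁿ ≤ 19/4719.
(2/3)¹³ = 8192/1594323 is still above 19/4719 but (2/3)¹⁴ = 16384/4782969 is at or below it, so n = 14.

14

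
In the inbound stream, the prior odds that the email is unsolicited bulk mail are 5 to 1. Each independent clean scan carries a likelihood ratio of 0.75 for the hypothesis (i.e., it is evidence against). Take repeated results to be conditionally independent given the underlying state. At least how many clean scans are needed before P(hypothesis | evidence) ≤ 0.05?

Prior odds = 5.
Likelihood ratio per clean scan = 0.75.
Target posterior odds = 0.05/0.95 = 1/19.
Require 0.75ⁿ ≤ 1/19 ÷ 5 = 1/95.
0.75¹⁵ ≈0.0133635 is still above 1/95 but 0.75¹⁶ ≈0.0100226 is at or below it, so n = 16.

16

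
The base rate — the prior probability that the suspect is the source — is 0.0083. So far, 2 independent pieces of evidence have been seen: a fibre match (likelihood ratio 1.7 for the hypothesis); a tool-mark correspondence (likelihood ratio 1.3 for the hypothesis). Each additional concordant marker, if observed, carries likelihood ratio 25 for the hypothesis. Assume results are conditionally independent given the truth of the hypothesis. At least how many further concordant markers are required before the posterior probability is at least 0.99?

3

Prior odds = 0.0083/0.9917 = 83/9917.
Combined Bayes factor of the evidence already in hand = 1.7 × 1.3 = 2.21.
Odds after that evidence = (83/9917) × 2.21 = 18343/991700.
Target odds = 0.99/0.01 = 99.
Need 25ⁿ ≥ 99 ÷ (18343/991700) = 98178300/18343.
25² = 625 falls short of 98178300/18343 but 25³ = 15625 reaches it, so n = 3.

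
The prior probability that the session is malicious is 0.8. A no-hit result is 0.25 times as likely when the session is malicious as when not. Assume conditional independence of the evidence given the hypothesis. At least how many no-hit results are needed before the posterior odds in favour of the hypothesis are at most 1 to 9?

3

Prior odds: 0.8 ÷ 0.2 = 4.
Likelihood ratio per no-hit result = 0.25.
Target odds = 1/9.
Need 4 × 0.25ⁿ ≤ 1/9, i.e. 0.25ⁿ ≤ 1/36.
0.25² = 0.0625 is still above 1/36 but 0.25³ = 0.015625 is at or below it, so n = 3.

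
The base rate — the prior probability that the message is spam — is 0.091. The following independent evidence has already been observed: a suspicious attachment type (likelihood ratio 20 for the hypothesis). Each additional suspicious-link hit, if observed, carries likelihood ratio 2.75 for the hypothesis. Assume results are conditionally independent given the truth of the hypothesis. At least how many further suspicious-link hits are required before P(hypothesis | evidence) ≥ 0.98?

Prior odds = 0.091/0.909 = 91/909.
Bayes factor of the evidence already in hand = 20.
Odds after that evidence = (91/909) × 20 = 1820/909.
Target odds = 0.98/0.02 = 49.
Need 2.75ⁿ ≥ 49 ÷ (1820/909) = 6363/260.
2.75³ = 20.796875 falls short of 6363/260 but 2.75⁴ = 57.19140625 reaches it, so n = 4.

4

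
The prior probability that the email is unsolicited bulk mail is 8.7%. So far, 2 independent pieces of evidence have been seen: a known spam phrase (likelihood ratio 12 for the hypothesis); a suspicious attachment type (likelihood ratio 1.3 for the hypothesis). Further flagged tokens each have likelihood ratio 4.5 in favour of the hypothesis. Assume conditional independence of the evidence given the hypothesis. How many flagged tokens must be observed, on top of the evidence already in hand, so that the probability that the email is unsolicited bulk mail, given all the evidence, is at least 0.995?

4

Prior odds = 0.087/0.913 = 87/913.
Combined Bayes factor of the evidence already in hand = 12 × 1.3 = 15.6.
Odds after that evidence = (87/913) × 15.6 = 6786/4565.
Target odds = 0.995/0.005 = 199.
Need 4.5ⁿ ≥ 199 ÷ (6786/4565) = 908435/6786.
4.5³ = 91.125 falls short of 908435/6786 but 4.5⁴ = 410.0625 reaches it, so n = 4.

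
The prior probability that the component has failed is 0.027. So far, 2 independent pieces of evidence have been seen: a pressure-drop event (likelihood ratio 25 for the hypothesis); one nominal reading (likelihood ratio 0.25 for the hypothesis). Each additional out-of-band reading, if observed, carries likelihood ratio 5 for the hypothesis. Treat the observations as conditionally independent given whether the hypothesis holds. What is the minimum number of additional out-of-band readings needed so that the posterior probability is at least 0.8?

2

Prior odds = 0.027/0.973 = 27/973.
Combined Bayes factor of the evidence already in hand = 25 × 0.25 = 6.25.
Odds after that evidence = (27/973) × 6.25 = 675/3892.
Target odds = 0.8/0.2 = 4.
Need 5ⁿ ≥ 4 ÷ (675/3892) = 15568/675.
5¹ = 5 falls short of 15568/675 but 5² = 25 reaches it, so n = 2.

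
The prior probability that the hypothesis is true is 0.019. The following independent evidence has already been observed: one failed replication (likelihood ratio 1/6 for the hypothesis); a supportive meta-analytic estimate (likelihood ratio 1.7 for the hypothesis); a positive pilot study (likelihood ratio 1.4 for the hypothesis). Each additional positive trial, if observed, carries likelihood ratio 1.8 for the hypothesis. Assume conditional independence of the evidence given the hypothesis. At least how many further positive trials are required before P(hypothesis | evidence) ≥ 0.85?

Prior odds = 0.019/0.981 = 19/981.
Combined Bayes factor of the evidence already in hand = (1/6) × 1.7 × 1.4 = 119/300.
Odds after that evidence = (19/981) × 119/300 = 2261/294300.
Target odds = 0.85/0.15 = 17/3.
Need 1.8ⁿ ≥ 17/3 ÷ (2261/294300) = 98100/133.
1.8¹¹ ≈642.684 falls short of 98100/133 but 1.8¹² ≈1156.83 reaches it, so n = 12.

12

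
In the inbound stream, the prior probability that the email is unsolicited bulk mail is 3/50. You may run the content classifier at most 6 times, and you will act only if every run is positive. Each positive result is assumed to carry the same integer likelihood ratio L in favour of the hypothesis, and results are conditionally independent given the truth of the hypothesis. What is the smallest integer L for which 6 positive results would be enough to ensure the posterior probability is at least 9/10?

3

Prior odds = 0.06/0.94 = 3/47.
Target odds = 0.9/0.1 = 9.
Need L⁶ ≥ 9 ÷ (3/47) = 141.
2⁶ = 64 < 141 ≤ 729 = 3⁶, so L = 3.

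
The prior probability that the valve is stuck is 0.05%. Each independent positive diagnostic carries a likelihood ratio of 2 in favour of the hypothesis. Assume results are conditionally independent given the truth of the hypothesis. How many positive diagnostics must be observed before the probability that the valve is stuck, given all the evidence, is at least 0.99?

18

Prior odds: 0.0005 ÷ 0.9995 = 1/1999.
Likelihood ratio per positive diagnostic = 2.
Target posterior odds = 0.99/0.01 = 99.
Need (1/1999) × 2ⁿ ≥ 99, i.e. 2ⁿ ≥ 197901.
2¹⁷ = 131072 falls short of 197901 but 2¹⁸ = 262144 reaches it, so n = 18.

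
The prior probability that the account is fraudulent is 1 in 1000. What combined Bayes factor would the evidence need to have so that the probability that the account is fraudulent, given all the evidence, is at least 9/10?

Prior odds = 0.001/0.999 = 1/999.
Target odds = 0.9/0.1 = 9.
Required Bayes factor = 9 ÷ (1/999) = 8991.

8991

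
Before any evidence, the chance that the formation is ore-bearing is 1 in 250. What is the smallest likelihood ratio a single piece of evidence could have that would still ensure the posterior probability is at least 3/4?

747

Prior odds = 0.004/0.996 = 1/249.
Target odds = 0.75/0.25 = 3.
Required Bayes factor = 3 ÷ (1/249) = 747.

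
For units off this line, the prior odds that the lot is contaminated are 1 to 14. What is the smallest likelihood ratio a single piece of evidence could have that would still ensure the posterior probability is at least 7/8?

Prior odds = 1/14.
Target odds = 0.875/0.125 = 7.
Required Bayes factor = 7 ÷ (1/14) = 98.

98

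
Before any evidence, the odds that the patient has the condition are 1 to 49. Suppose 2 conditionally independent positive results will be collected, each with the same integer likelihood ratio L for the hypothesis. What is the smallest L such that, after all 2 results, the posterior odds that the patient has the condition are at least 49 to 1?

49

Prior odds = 1/49.
Target odds = 49.
Need L² ≥ 49 ÷ (1/49) = 2401.
48² = 2304 < 2401 ≤ 2401 = 49², so L = 49.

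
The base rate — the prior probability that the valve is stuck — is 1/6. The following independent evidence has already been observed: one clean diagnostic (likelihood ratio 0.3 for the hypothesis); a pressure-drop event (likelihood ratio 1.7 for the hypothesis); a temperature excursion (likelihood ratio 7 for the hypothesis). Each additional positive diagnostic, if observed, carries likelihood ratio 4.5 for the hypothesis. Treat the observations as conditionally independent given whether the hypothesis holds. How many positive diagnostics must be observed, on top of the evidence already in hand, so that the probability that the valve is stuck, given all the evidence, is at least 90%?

2

Prior odds = (1/6)/(5/6) = 0.2.
Combined Bayes factor of the evidence already in hand = 0.3 × 1.7 × 7 = 3.57.
Odds after that evidence = 0.2 × 3.57 = 0.714.
Target odds = 0.9/0.1 = 9.
Need 4.5ⁿ ≥ 9 ÷ 0.714 = 1500/119.
4.5¹ = 4.5 falls short of 1500/119 but 4.5² = 20.25 reaches it, so n = 2.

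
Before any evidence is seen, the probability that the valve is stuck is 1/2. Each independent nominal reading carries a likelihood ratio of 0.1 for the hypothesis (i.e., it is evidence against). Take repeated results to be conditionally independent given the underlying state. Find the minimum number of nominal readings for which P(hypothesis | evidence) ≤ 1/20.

2

Prior odds: 0.5 ÷ 0.5 = 1.
Likelihood ratio per nominal reading = 0.1.
Target odds: 0.05 ÷ 0.95 = 1/19.
Need 1 × 0.1ⁿ ≤ 1/19, i.e. 0.1ⁿ ≤ 1/19.
0.1¹ = 0.1 is still above 1/19 but 0.1² = 0.01 is at or below it, so n = 2.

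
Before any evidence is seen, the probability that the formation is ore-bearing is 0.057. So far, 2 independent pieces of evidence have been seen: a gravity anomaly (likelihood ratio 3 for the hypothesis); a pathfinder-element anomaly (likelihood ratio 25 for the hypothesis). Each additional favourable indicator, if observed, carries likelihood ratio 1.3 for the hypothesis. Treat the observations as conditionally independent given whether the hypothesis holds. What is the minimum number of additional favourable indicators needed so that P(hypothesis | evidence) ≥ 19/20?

Prior odds = 0.057/0.943 = 57/943.
Combined Bayes factor of the evidence already in hand = 3 × 25 = 75.
Odds after that evidence = (57/943) × 75 = 4275/943.
Target odds = 0.95/0.05 = 19.
Need 1.3ⁿ ≥ 19 ÷ (4275/943) = 943/225.
1.3⁵ = 371293/100000 falls short of 943/225 but 1.3⁶ = 4826809/1000000 reaches it, so n = 6.

6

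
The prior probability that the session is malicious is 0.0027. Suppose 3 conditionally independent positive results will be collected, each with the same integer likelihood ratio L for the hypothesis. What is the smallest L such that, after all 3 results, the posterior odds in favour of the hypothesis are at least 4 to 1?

Prior odds = 0.0027/0.9973 = 27/9973.
Target odds = 4.
Need L³ ≥ 4 ÷ (27/9973) = 39892/27.
11³ = 1331 < 39892/27 ≤ 1728 = 12³, so L = 12.

12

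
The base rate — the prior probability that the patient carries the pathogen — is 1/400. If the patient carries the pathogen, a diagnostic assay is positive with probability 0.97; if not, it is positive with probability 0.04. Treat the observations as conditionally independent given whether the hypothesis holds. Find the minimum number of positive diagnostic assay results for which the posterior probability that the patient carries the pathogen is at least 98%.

Prior odds: 0.0025 ÷ 0.9975 = 1/399.
Likelihood ratio of a positive = 0.97/0.04 = 24.25.
Target posterior odds = 0.98/0.02 = 49.
Need (1/399) × 24.25ⁿ ≥ 49, i.e. 24.25ⁿ ≥ 19551.
24.25³ = 912673/64 falls short of 19551 but 24.25⁴ = 88529281/256 reaches it, so n = 4.

4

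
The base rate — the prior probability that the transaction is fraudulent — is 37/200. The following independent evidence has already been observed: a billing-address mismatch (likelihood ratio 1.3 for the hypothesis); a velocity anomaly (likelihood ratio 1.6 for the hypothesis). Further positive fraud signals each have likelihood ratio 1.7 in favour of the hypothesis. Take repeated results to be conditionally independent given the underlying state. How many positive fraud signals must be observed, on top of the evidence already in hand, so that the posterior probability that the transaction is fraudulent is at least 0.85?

5

Prior odds = 0.185/0.815 = 37/163.
Combined Bayes factor of the evidence already in hand = 1.3 × 1.6 = 2.08.
Odds after that evidence = (37/163) × 2.08 = 1924/4075.
Target odds = 0.85/0.15 = 17/3.
Need 1.7ⁿ ≥ 17/3 ÷ (1924/4075) = 69275/5772.
1.7⁴ = 8.3521 falls short of 69275/5772 but 1.7⁵ = 1419857/100000 reaches it, so n = 5.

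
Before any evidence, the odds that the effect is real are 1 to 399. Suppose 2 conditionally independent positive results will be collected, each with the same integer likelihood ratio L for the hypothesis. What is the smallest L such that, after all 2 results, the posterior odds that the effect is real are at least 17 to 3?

48

Prior odds = 1/399.
Target odds = 17/3.
Need L² ≥ 17/3 ÷ (1/399) = 2261.
47² = 2209 < 2261 ≤ 2304 = 48², so L = 48.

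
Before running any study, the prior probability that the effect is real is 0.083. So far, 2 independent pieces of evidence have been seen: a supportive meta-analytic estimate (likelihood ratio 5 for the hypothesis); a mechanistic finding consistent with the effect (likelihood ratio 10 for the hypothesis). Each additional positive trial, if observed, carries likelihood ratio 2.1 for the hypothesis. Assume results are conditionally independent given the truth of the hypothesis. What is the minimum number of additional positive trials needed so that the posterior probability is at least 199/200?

Prior odds = 0.083/0.917 = 83/917.
Combined Bayes factor of the evidence already in hand = 5 × 10 = 50.
Odds after that evidence = (83/917) × 50 = 4150/917.
Target odds = 0.995/0.005 = 199.
Need 2.1ⁿ ≥ 199 ÷ (4150/917) = 182483/4150.
2.1⁵ = 4084101/100000 falls short of 182483/4150 but 2.1⁶ = 85766121/1000000 reaches it, so n = 6.

6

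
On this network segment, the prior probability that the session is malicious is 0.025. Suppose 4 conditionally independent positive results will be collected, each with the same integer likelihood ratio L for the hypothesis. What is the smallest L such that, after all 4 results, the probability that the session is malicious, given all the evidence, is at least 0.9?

5

Prior odds = 0.025/0.975 = 1/39.
Target odds = 0.9/0.1 = 9.
Need L⁴ ≥ 9 ÷ (1/39) = 351.
4⁴ = 256 < 351 ≤ 625 = 5⁴, so L = 5.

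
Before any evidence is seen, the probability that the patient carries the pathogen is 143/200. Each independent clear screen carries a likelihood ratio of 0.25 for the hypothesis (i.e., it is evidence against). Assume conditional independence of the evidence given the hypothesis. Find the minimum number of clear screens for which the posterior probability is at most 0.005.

Prior odds: 0.715 ÷ 0.285 = 143/57.
Likelihood ratio per clear screen = 0.25.
Target odds: 0.005 ÷ 0.995 = 1/199.
Require 0.25ⁿ ≤ 1/199 ÷ (143/57) = 57/28457.
0.25⁴ = 0.00390625 is still above 57/28457 but 0.25⁵ = 1/1024 is at or below it, so n = 5.

5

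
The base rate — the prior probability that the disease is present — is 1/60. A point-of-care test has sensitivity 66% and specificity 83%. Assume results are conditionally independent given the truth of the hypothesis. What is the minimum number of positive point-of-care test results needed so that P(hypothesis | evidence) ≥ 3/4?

4

Prior odds: (1/60) ÷ (59/60) = 1/59.
False-positive rate = 1 − 0.83 = 0.17; likelihood ratio of a positive = 0.66/0.17 = 66/17.
Target odds: 0.75 ÷ 0.25 = 3.
Require (66/17)ⁿ ≥ 3 ÷ (1/59) = 177.
(66/17)³ = 287496/4913 falls short of 177 but (66/17)⁴ = 18974736/83521 reaches it, so n = 4.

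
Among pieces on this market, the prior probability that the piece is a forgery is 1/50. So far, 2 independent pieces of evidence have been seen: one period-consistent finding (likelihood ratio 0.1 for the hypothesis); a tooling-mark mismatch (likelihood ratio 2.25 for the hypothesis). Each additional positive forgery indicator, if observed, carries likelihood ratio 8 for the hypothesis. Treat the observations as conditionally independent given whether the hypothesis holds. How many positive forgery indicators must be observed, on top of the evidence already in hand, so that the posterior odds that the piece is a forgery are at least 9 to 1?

4

Prior odds = 0.02/0.98 = 1/49.
Combined Bayes factor of the evidence already in hand = 0.1 × 2.25 = 0.225.
Odds after that evidence = (1/49) × 0.225 = 9/1960.
Target odds = 9.
Need 8ⁿ ≥ 9 ÷ (9/1960) = 1960.
8³ = 512 falls short of 1960 but 8⁴ = 4096 reaches it, so n = 4.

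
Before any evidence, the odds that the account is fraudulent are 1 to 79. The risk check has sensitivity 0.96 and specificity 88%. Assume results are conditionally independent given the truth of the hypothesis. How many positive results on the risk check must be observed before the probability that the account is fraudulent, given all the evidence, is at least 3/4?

Prior odds = 1/79.
False-positive rate = 1 − 0.88 = 0.12; likelihood ratio of a positive = 0.96/0.12 = 8.
Target odds: 0.75 ÷ 0.25 = 3.
Require 8ⁿ ≥ 3 ÷ (1/79) = 237.
8² = 64 falls short of 237 but 8³ = 512 reaches it, so n = 3.

3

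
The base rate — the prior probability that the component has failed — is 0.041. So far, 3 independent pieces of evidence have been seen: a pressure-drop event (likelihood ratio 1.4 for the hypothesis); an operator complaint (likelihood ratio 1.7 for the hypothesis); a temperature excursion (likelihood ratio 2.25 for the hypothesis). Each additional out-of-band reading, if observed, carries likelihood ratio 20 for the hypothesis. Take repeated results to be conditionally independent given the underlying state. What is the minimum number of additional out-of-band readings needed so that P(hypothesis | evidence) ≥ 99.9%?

3

Prior odds = 0.041/0.959 = 41/959.
Combined Bayes factor of the evidence already in hand = 1.4 × 1.7 × 2.25 = 5.355.
Odds after that evidence = (41/959) × 5.355 = 6273/27400.
Target odds = 0.999/0.001 = 999.
Need 20ⁿ ≥ 999 ÷ (6273/27400) = 3041400/697.
20² = 400 falls short of 3041400/697 but 20³ = 8000 reaches it, so n = 3.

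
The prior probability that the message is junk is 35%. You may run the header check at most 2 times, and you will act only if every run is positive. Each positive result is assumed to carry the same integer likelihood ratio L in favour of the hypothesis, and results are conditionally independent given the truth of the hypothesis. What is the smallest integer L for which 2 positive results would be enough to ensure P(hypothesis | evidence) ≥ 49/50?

Prior odds = 0.35/0.65 = 7/13.
Target odds = 0.98/0.02 = 49.
Need L² ≥ 49 ÷ (7/13) = 91.
9² = 81 < 91 ≤ 100 = 10², so L = 10.

10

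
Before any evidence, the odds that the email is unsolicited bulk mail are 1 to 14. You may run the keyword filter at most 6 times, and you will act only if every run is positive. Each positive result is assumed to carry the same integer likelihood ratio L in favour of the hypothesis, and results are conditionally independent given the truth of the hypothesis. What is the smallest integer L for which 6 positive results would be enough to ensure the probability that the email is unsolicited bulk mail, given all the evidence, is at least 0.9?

3

Prior odds = 1/14.
Target odds = 0.9/0.1 = 9.
Need L⁶ ≥ 9 ÷ (1/14) = 126.
2⁶ = 64 < 126 ≤ 729 = 3⁶, so L = 3.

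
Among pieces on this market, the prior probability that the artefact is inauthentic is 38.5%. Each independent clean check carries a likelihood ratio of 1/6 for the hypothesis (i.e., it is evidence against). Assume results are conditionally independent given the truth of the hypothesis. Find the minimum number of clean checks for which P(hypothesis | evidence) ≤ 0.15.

Prior odds = 0.385/0.615 = 77/123.
Likelihood ratio per clean check = 1/6.
Target odds: 0.15 ÷ 0.85 = 3/17.
Require (1/6)ⁿ ≤ 3/17 ÷ (77/123) = 369/1309.
(1/6)¹ = 1/6, which is already at or below the required 369/1309; so n = 1.

1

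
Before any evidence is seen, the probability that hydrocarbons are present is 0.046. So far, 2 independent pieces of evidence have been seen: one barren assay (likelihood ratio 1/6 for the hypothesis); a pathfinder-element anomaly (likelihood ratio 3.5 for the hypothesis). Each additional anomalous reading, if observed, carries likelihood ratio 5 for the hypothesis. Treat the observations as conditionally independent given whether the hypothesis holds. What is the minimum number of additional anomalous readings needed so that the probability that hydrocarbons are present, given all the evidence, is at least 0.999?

Prior odds = 0.046/0.954 = 23/477.
Combined Bayes factor of the evidence already in hand = (1/6) × 3.5 = 7/12.
Odds after that evidence = (23/477) × 7/12 = 161/5724.
Target odds = 0.999/0.001 = 999.
Need 5ⁿ ≥ 999 ÷ (161/5724) = 5718276/161.
5⁶ = 15625 falls short of 5718276/161 but 5⁷ = 78125 reaches it, so n = 7.

7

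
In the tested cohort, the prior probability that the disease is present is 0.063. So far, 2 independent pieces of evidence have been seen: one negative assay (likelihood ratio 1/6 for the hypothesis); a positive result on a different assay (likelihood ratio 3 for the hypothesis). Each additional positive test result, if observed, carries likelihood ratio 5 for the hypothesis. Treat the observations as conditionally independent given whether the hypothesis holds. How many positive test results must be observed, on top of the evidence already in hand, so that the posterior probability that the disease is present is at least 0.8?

Prior odds = 0.063/0.937 = 63/937.
Combined Bayes factor of the evidence already in hand = (1/6) × 3 = 0.5.
Odds after that evidence = (63/937) × 0.5 = 63/1874.
Target odds = 0.8/0.2 = 4.
Need 5ⁿ ≥ 4 ÷ (63/1874) = 7496/63.
5² = 25 falls short of 7496/63 but 5³ = 125 reaches it, so n = 3.

3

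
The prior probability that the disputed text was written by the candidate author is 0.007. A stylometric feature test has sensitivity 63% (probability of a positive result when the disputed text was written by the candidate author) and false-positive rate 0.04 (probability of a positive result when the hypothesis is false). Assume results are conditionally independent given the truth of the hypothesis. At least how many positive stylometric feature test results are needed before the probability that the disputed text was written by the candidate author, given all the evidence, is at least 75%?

3

Prior odds = 0.007/0.993 = 7/993.
Likelihood ratio of a positive result = 0.63/0.04 = 15.75.
Target odds: 0.75 ÷ 0.25 = 3.
Require 15.75ⁿ ≥ 3 ÷ (7/993) = 2979/7.
15.75² = 248.0625 falls short of 2979/7 but 15.75³ = 3906.984375 reaches it, so n = 3.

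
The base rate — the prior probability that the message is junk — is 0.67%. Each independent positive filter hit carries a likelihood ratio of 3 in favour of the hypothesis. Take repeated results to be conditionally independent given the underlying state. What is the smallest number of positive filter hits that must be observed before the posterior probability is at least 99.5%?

10

Prior odds: 0.0067 ÷ 0.9933 = 67/9933.
Likelihood ratio per positive filter hit = 3.
Target odds: 0.995 ÷ 0.005 = 199.
Need (67/9933) × 3ⁿ ≥ 199, i.e. 3ⁿ ≥ 1976667/67.
3⁹ = 19683 falls short of 1976667/67 but 3¹⁰ = 59049 reaches it, so n = 10.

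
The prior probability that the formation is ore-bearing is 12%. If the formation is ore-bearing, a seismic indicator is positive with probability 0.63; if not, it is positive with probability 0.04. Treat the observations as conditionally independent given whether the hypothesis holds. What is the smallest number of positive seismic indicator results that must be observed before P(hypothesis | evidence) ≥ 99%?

Prior odds: 0.12 ÷ 0.88 = 3/22.
Likelihood ratio of a positive = 0.63/0.04 = 15.75.
Target posterior odds = 0.99/0.01 = 99.
Require 15.75ⁿ ≥ 99 ÷ (3/22) = 726.
15.75² = 248.0625 falls short of 726 but 15.75³ = 3906.984375 reaches it, so n = 3.

3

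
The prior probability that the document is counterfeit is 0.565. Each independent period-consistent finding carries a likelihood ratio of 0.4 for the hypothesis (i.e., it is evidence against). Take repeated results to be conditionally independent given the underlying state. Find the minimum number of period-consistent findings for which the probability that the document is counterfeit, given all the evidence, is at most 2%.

5

Prior odds: 0.565 ÷ 0.435 = 113/87.
Likelihood ratio per period-consistent finding = 0.4.
Target odds: 0.02 ÷ 0.98 = 1/49.
Require 0.4ⁿ ≤ 1/49 ÷ (113/87) = 87/5537.
0.4⁴ = 0.0256 is still above 87/5537 but 0.4⁵ = 0.01024 is at or below it, so n = 5.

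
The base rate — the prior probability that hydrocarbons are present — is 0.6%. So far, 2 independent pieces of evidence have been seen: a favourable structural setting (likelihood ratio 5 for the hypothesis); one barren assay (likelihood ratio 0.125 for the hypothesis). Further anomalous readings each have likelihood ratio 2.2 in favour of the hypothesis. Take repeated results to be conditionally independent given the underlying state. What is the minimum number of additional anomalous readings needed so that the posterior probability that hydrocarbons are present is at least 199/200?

Prior odds = 0.006/0.994 = 3/497.
Combined Bayes factor of the evidence already in hand = 5 × 0.125 = 0.625.
Odds after that evidence = (3/497) × 0.625 = 15/3976.
Target odds = 0.995/0.005 = 199.
Need 2.2ⁿ ≥ 199 ÷ (15/3976) = 791224/15.
2.2¹³ ≈28281 falls short of 791224/15 but 2.2¹⁴ ≈62218.2 reaches it, so n = 14.

14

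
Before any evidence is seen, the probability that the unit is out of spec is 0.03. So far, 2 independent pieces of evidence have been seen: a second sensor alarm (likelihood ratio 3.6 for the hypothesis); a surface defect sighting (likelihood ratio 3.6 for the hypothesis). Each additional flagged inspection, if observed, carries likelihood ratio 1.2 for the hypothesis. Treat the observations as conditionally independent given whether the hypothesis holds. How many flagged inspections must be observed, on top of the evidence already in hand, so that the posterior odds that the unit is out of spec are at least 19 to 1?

Prior odds = 0.03/0.97 = 3/97.
Combined Bayes factor of the evidence already in hand = 3.6 × 3.6 = 12.96.
Odds after that evidence = (3/97) × 12.96 = 972/2425.
Target odds = 19.
Need 1.2ⁿ ≥ 19 ÷ (972/2425) = 46075/972.
1.2²¹ ≈46.0051 falls short of 46075/972 but 1.2²² ≈55.2061 reaches it, so n = 22.

22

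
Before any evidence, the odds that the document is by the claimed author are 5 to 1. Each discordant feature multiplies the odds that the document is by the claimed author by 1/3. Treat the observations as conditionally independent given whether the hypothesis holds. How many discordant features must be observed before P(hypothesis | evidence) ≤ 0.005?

7

Prior odds = 5.
Likelihood ratio per discordant feature = 1/3.
Target posterior odds = 0.005/0.995 = 1/199.
Need 5 × (1/3)ⁿ ≤ 1/199, i.e. (1/3)ⁿ ≤ 1/995.
(1/3)⁶ = 1/729 is still above 1/995 but (1/3)⁷ = 1/2187 is at or below it, so n = 7.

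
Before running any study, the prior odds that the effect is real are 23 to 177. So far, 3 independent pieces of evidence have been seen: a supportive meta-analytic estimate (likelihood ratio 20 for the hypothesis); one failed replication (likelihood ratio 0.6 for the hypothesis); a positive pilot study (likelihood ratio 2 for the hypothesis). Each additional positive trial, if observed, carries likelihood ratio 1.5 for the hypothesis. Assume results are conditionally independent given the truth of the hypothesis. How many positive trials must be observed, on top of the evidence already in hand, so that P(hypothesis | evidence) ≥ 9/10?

Prior odds = 23/177.
Combined Bayes factor of the evidence already in hand = 20 × 0.6 × 2 = 24.
Odds after that evidence = (23/177) × 24 = 184/59.
Target odds = 0.9/0.1 = 9.
Need 1.5ⁿ ≥ 9 ÷ (184/59) = 531/184.
1.5² = 2.25 falls short of 531/184 but 1.5³ = 3.375 reaches it, so n = 3.

3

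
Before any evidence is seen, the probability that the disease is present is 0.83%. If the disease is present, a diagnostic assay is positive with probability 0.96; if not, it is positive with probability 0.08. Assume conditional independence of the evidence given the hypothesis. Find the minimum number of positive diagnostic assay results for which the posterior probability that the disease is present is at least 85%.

Prior odds: 0.0083 ÷ 0.9917 = 83/9917.
Likelihood ratio of a positive = 0.96/0.08 = 12.
Target odds: 0.85 ÷ 0.15 = 17/3.
Need (83/9917) × 12ⁿ ≥ 17/3, i.e. 12ⁿ ≥ 168589/249.
12² = 144 falls short of 168589/249 but 12³ = 1728 reaches it, so n = 3.

3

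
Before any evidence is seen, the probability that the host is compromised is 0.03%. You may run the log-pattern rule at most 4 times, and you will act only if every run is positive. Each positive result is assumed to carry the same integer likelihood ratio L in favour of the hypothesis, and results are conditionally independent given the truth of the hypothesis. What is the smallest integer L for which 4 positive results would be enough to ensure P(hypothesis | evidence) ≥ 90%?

14

Prior odds = 0.0003/0.9997 = 3/9997.
Target odds = 0.9/0.1 = 9.
Need L⁴ ≥ 9 ÷ (3/9997) = 29991.
13⁴ = 28561 < 29991 ≤ 38416 = 14⁴, so L = 14.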